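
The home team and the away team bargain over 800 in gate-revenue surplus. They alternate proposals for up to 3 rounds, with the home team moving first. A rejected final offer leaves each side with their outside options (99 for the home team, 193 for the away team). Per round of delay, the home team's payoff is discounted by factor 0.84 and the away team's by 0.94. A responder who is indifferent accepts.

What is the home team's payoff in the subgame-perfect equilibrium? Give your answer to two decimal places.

527.29

Round 3 (the home team proposes): the away team gets 193 if talks fail, so the home team offers 193 and keeps 607.
Round 2 (the away team proposes): the home team can get 607 next round, worth 0.84 × 607 = 509.88 now, so the away team offers 509.88, keeping 290.12.
Round 1 (the home team proposes): the away team can get 290.12 next round, worth 0.94 × 290.12 = 272.7128 now, so the home team offers 272.7128, keeping 527.2872.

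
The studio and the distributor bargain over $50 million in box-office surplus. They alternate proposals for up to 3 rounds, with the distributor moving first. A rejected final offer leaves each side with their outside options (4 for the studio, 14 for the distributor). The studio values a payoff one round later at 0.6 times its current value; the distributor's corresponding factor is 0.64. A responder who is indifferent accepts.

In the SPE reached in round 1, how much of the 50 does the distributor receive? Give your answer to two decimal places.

37.66

By backward induction:
Round 3 (the distributor proposes): the studio gets 4 if talks fail, so the distributor offers 4 and keeps 46.
Round 2 (the studio proposes): the distributor can get 46 next round, worth 0.64 × 46 = 29.44 now; the studio offers that and keeps 20.56.
Round 1 (the distributor proposes): the studio can get 20.56 next round, worth 0.6 × 20.56 = 12.336 now. The distributor offers 12.336 and keeps 50 − 12.336 = 37.664.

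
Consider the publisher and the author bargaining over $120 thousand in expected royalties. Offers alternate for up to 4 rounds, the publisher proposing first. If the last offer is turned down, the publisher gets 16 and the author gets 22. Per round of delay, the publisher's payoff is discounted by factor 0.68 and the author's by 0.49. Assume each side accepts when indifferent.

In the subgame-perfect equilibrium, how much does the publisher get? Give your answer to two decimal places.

84.20

Round 4 (the author proposes): the publisher gets 16 if talks fail, so the author offers 16 and keeps 104.
Round 3 (the publisher proposes): the author can get 104 next round, worth 0.49 × 104 = 50.96 now; the publisher offers that and keeps 69.04.
Round 2 (the author proposes): the publisher can get 69.04 next round, worth 0.68 × 69.04 = 46.9472 now. The author offers 46.9472 and keeps 120 − 46.9472 = 73.0528.
Round 1 (the publisher proposes): the author can get 73.0528 next round, worth 0.49 × 73.0528 = 35.795872 now; the publisher offers that and keeps 84.204128.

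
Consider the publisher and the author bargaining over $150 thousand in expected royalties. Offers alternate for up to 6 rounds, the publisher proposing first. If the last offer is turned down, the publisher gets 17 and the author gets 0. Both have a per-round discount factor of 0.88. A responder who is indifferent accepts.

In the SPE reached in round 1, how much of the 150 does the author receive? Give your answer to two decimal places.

98.29

Round 6 (the author proposes): the publisher gets 17 if talks fail, so the author offers 17 and keeps 133.
Round 5 (the publisher proposes): the author can get 133 next round, worth 0.88 × 133 = 117.04 now; the publisher offers that and keeps 32.96.
Round 4 (the author proposes): the publisher can get 32.96 next round, worth 0.88 × 32.96 = 29.0048 now; the author offers that and keeps 120.9952.
Round 3 (the publisher proposes): the author can get 120.9952 next round, worth 0.88 × 120.9952 = 106.475776 now. The publisher offers 106.475776 and keeps 150 − 106.475776 = 43.524224.
Round 2 (the author proposes): the publisher can get 43.524224 next round, worth 0.88 × 43.524224 = 38.30131712 now; the author offers that and keeps 111.69868288.
Round 1 (the publisher proposes): the author can get 111.69868288 next round, worth 0.88 × 111.69868288 = 98.2948409344 now, so the publisher offers 98.2948409344, keeping 51.7051590656.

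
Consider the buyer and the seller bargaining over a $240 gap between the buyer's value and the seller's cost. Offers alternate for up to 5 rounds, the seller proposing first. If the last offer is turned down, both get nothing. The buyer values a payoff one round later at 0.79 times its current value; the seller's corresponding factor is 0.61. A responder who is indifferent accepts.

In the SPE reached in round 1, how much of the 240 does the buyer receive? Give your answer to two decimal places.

109.58

By backward induction:
Round 5 (the seller proposes): the buyer will accept anything ≥ 0, so the seller offers 0 and keeps 240.
Round 4 (the buyer proposes): the seller can get 240 next round, worth 0.61 × 240 = 146.4 now, so the buyer offers 146.4, keeping 93.6.
Round 3 (the seller proposes): the buyer can get 93.6 next round, worth 0.79 × 93.6 = 73.944 now, so the seller offers 73.944, keeping 166.056.
Round 2 (the buyer proposes): the seller can get 166.056 next round, worth 0.61 × 166.056 = 101.29416 now. The buyer offers 101.29416 and keeps 240 − 101.29416 = 138.70584.
Round 1 (the seller proposes): the buyer can get 138.70584 next round, worth 0.79 × 138.70584 = 109.5776136 now, so the seller offers 109.5776136, keeping 130.4223864.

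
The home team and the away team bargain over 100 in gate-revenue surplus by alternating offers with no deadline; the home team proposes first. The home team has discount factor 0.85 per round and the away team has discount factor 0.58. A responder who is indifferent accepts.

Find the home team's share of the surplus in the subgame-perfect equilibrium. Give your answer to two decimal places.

In a stationary SPE each proposer offers the other exactly their discounted continuation value.
If the home team keeps x when proposing and the away team keeps y when proposing, then x = 100 − 0.58y and y = 100 − 0.85x.
Solving: x = 100(1 − 0.58) / (1 − 0.85·0.58) = 42 / 0.507 ≈ 82.8402.
The away team gets 100 − 82.8402 ≈ 17.1598.

82.84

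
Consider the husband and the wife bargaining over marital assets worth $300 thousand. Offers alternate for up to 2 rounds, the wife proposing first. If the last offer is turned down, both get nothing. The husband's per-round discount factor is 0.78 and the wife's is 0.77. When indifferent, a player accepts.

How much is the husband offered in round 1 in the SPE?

234

Round 2 (the husband proposes): the wife will accept anything ≥ 0, so the husband offers 0 and keeps 300.
Round 1 (the wife proposes): the husband can get 300 next round, worth 0.78 × 300 = 234 now; the wife offers that and keeps 66.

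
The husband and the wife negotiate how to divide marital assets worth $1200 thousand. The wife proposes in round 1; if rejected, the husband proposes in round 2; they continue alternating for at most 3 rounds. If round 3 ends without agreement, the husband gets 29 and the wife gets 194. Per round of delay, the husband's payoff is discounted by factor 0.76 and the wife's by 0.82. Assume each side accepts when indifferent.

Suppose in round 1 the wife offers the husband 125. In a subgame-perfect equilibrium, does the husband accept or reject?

Round 3 (the wife proposes): the husband gets 29 if talks fail, so the wife offers 29 and keeps 1171.
Round 2 (the husband proposes): the wife can get 1171 next round, worth 0.82 × 1171 = 960.22 now. The husband offers 960.22 and keeps 1200 − 960.22 = 239.78.
So by rejecting in round 1, the husband gets 239.78 next round, worth 0.76 × 239.78 = 182.2328 now.
Offer 125 < 182.2328, so the husband rejects.

Reject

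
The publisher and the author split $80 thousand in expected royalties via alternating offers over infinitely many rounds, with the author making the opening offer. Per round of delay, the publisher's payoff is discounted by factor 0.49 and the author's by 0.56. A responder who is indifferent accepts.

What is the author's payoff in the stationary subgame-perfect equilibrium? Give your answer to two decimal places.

In a stationary SPE each proposer offers the other exactly their discounted continuation value.
If the author keeps x when proposing and the publisher keeps y when proposing, then x = 80 − 0.49y and y = 80 − 0.56x.
Solving: x = 80(1 − 0.49) / (1 − 0.56·0.49) = 40.8 / 0.7256 ≈ 56.2293.
The publisher gets 80 − 56.2293 ≈ 23.7707.

56.23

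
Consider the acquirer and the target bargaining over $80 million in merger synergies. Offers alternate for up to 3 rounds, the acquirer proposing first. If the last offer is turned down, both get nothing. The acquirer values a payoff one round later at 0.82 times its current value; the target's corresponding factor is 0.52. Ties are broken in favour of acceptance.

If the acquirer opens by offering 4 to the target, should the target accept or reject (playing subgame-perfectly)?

Work out the target's continuation value if the offer is rejected.
Round 3 (the acquirer proposes): rejection yields 0 for the target; the acquirer offers 0 and keeps 80.
Round 2 (the target proposes): the acquirer can get 80 next round, worth 0.82 × 80 = 65.6 now. The target offers 65.6 and keeps 80 − 65.6 = 14.4.
So by rejecting in round 1, the target gets 14.4 next round, worth 0.52 × 14.4 = 7.488 now.
Offer 4 < 7.488, so the target rejects.

Reject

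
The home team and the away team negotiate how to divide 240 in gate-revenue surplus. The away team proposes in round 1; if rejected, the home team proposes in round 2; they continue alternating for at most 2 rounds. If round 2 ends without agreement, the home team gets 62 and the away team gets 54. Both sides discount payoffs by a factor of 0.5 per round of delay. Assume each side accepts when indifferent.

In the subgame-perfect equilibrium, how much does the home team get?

93

Round 2 (the home team proposes): the away team gets 54 if talks fail, so the home team offers 54 and keeps 186.
Round 1 (the away team proposes): the home team can get 186 next round, worth 0.5 × 186 = 93 now, so the away team offers 93, keeping 147.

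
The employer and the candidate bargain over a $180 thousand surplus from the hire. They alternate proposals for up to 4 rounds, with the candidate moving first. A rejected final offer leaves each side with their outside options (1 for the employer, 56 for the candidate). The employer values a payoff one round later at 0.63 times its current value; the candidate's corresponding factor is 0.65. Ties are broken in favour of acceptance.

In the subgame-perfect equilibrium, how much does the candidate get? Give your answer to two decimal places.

108.32

Solve by backward induction from round 4.
Round 4 (the employer proposes): the candidate gets 56 if talks fail, so the employer offers 56 and keeps 124.
Round 3 (the candidate proposes): the employer can get 124 next round, worth 0.63 × 124 = 78.12 now. The candidate offers 78.12 and keeps 180 − 78.12 = 101.88.
Round 2 (the employer proposes): the candidate can get 101.88 next round, worth 0.65 × 101.88 = 66.222 now. The employer offers 66.222 and keeps 180 − 66.222 = 113.778.
Round 1 (the candidate proposes): the employer can get 113.778 next round, worth 0.63 × 113.778 = 71.68014 now; the candidate offers that and keeps 108.31986.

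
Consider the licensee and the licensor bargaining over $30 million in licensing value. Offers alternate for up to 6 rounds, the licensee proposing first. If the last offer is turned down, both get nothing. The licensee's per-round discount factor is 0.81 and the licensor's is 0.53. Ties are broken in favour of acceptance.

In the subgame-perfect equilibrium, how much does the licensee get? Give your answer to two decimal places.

Round 6 (the licensor proposes): the licensee will accept anything ≥ 0, so the licensor offers 0 and keeps 30.
Round 5 (the licensee proposes): the licensor can get 30 next round, worth 0.53 × 30 = 15.9 now. The licensee offers 15.9 and keeps 30 − 15.9 = 14.1.
Round 4 (the licensor proposes): the licensee can get 14.1 next round, worth 0.81 × 14.1 = 11.421 now, so the licensor offers 11.421, keeping 18.579.
Round 3 (the licensee proposes): the licensor can get 18.579 next round, worth 0.53 × 18.579 = 9.84687 now, so the licensee offers 9.84687, keeping 20.15313.
Round 2 (the licensor proposes): the licensee can get 20.15313 next round, worth 0.81 × 20.15313 = 16.3240353 now, so the licensor offers 16.3240353, keeping 13.6759647.
Round 1 (the licensee proposes): the licensor can get 13.6759647 next round, worth 0.53 × 13.6759647 = 7.248261291 now; the licensee offers that and keeps 22.751738709.

22.75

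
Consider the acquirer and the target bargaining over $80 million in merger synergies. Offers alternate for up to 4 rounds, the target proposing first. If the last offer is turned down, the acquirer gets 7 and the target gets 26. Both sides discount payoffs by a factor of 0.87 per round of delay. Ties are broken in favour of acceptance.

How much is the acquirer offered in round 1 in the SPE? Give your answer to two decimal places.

Round 4 (the acquirer proposes): the target gets 26 if talks fail, so the acquirer offers 26 and keeps 54.
Round 3 (the target proposes): the acquirer can get 54 next round, worth 0.87 × 54 = 46.98 now; the target offers that and keeps 33.02.
Round 2 (the acquirer proposes): the target can get 33.02 next round, worth 0.87 × 33.02 = 28.7274 now. The acquirer offers 28.7274 and keeps 80 − 28.7274 = 51.2726.
Round 1 (the target proposes): the acquirer can get 51.2726 next round, worth 0.87 × 51.2726 = 44.607162 now. The target offers 44.607162 and keeps 80 − 44.607162 = 35.392838.

44.61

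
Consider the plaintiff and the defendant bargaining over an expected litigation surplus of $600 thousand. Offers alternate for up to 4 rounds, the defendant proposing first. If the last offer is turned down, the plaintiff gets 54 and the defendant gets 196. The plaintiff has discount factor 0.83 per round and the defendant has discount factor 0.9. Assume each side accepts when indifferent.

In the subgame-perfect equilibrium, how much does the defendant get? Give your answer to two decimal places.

299.72

By backward induction:
Round 4 (the plaintiff proposes): the defendant gets 196 if talks fail, so the plaintiff offers 196 and keeps 404.
Round 3 (the defendant proposes): the plaintiff can get 404 next round, worth 0.83 × 404 = 335.32 now. The defendant offers 335.32 and keeps 600 − 335.32 = 264.68.
Round 2 (the plaintiff proposes): the defendant can get 264.68 next round, worth 0.9 × 264.68 = 238.212 now; the plaintiff offers that and keeps 361.788.
Round 1 (the defendant proposes): the plaintiff can get 361.788 next round, worth 0.83 × 361.788 = 300.28404 now. The defendant offers 300.28404 and keeps 600 − 300.28404 = 299.71596.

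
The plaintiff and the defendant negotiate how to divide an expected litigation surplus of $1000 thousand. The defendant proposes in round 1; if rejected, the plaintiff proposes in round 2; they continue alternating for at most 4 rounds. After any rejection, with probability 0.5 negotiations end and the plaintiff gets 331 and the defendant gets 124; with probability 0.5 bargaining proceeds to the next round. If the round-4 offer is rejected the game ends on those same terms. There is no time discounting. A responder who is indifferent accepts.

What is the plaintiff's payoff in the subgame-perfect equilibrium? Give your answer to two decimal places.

535.38

By backward induction:
Round 4 (the plaintiff proposes): the defendant gets 124 if talks fail, so the plaintiff offers 124 and keeps 876.
Round 3 (the defendant proposes): rejecting gives the plaintiff an expected 0.5 × 876 + 0.5 × 331 = 603.5, so the defendant offers 603.5, keeping 396.5.
Round 2 (the plaintiff proposes): rejecting gives the defendant an expected 0.5 × 396.5 + 0.5 × 124 = 260.25. The plaintiff offers 260.25 and keeps 1000 − 260.25 = 739.75.
Round 1 (the defendant proposes): rejecting gives the plaintiff an expected 0.5 × 739.75 + 0.5 × 331 = 535.375; the defendant offers that and keeps 464.625.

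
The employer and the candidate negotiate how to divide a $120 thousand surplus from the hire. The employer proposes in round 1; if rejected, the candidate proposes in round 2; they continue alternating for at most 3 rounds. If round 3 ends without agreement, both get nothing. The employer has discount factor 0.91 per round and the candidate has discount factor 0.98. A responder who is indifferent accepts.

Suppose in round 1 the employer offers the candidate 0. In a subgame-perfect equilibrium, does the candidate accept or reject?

Work out the candidate's continuation value if the offer is rejected.
Round 3 (the employer proposes): rejection yields 0 for the candidate; the employer offers 0 and keeps 120.
Round 2 (the candidate proposes): the employer can get 120 next round, worth 0.91 × 120 = 109.2 now, so the candidate offers 109.2, keeping 10.8.
So by rejecting in round 1, the candidate gets 10.8 next round, worth 0.98 × 10.8 = 10.584 now.
Offer 0 < 10.584, so the candidate rejects.

Reject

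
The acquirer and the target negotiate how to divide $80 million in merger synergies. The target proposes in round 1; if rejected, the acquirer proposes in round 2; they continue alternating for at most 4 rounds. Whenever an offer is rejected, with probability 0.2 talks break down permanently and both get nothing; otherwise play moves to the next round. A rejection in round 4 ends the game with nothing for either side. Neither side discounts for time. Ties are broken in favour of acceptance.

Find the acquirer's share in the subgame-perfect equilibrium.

53.76

By backward induction:
Round 4 (the acquirer proposes): the target will accept anything ≥ 0, so the acquirer offers 0 and keeps 80.
Round 3 (the target proposes): rejecting gives the acquirer an expected 0.8 × 80 = 64; the target offers that and keeps 16.
Round 2 (the acquirer proposes): rejecting gives the target an expected 0.8 × 16 = 12.8. The acquirer offers 12.8 and keeps 80 − 12.8 = 67.2.
Round 1 (the target proposes): rejecting gives the acquirer an expected 0.8 × 67.2 = 53.76; the target offers that and keeps 26.24.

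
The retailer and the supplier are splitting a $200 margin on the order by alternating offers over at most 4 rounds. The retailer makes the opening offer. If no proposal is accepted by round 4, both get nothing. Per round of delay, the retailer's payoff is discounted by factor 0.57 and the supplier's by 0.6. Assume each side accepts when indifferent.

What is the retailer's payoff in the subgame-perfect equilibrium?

107.36

Round 4 (the supplier proposes): rejection yields 0 for the retailer; the supplier offers 0 and keeps 200.
Round 3 (the retailer proposes): the supplier can get 200 next round, worth 0.6 × 200 = 120 now; the retailer offers that and keeps 80.
Round 2 (the supplier proposes): the retailer can get 80 next round, worth 0.57 × 80 = 45.6 now; the supplier offers that and keeps 154.4.
Round 1 (the retailer proposes): the supplier can get 154.4 next round, worth 0.6 × 154.4 = 92.64 now, so the retailer offers 92.64, keeping 107.36.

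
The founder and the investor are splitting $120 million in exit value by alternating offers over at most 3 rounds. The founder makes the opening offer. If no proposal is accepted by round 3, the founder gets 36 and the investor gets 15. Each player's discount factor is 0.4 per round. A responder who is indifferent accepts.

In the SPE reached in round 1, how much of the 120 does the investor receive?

Round 3 (the founder proposes): the investor gets 15 if talks fail, so the founder offers 15 and keeps 105.
Round 2 (the investor proposes): the founder can get 105 next round, worth 0.4 × 105 = 42 now, so the investor offers 42, keeping 78.
Round 1 (the founder proposes): the investor can get 78 next round, worth 0.4 × 78 = 31.2 now, so the founder offers 31.2, keeping 88.8.

31.2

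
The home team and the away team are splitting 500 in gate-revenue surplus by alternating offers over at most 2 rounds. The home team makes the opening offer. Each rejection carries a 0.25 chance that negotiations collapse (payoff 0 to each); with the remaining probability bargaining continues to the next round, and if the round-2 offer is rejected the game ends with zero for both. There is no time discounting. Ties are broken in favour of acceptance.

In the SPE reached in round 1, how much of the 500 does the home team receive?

By backward induction:
Round 2 (the away team proposes): the home team will accept anything ≥ 0, so the away team offers 0 and keeps 500.
Round 1 (the home team proposes): rejecting gives the away team an expected 0.75 × 500 = 375, so the home team offers 375, keeping 125.

125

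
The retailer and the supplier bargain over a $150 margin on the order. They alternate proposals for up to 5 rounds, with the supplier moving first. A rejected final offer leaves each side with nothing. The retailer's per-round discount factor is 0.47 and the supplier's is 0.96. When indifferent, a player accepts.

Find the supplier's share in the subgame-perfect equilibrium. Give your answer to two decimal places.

145.91

Work backward from the last round.
Round 5 (the supplier proposes): rejection yields 0 for the retailer; the supplier offers 0 and keeps 150.
Round 4 (the retailer proposes): the supplier can get 150 next round, worth 0.96 × 150 = 144 now, so the retailer offers 144, keeping 6.
Round 3 (the supplier proposes): the retailer can get 6 next round, worth 0.47 × 6 = 2.82 now, so the supplier offers 2.82, keeping 147.18.
Round 2 (the retailer proposes): the supplier can get 147.18 next round, worth 0.96 × 147.18 = 141.2928 now. The retailer offers 141.2928 and keeps 150 − 141.2928 = 8.7072.
Round 1 (the supplier proposes): the retailer can get 8.7072 next round, worth 0.47 × 8.7072 = 4.092384 now, so the supplier offers 4.092384, keeping 145.907616.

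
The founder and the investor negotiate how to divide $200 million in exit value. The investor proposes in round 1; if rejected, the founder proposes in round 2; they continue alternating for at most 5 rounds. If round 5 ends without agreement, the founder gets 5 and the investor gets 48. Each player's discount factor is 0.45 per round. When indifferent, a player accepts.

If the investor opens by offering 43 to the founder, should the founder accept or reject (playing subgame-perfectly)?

Work out the founder's continuation value if the offer is rejected.
Round 5 (the investor proposes): the founder gets 5 if talks fail, so the investor offers 5 and keeps 195.
Round 4 (the founder proposes): the investor can get 195 next round, worth 0.45 × 195 = 87.75 now, so the founder offers 87.75, keeping 112.25.
Round 3 (the investor proposes): the founder can get 112.25 next round, worth 0.45 × 112.25 = 50.5125 now; the investor offers that and keeps 149.4875.
Round 2 (the founder proposes): the investor can get 149.4875 next round, worth 0.45 × 149.4875 = 67.269375 now; the founder offers that and keeps 132.730625.
So by rejecting in round 1, the founder gets 132.730625 next round, worth 0.45 × 132.730625 = 59.72878125 now.
Offer 43 < 59.72878125, so the founder rejects.

Reject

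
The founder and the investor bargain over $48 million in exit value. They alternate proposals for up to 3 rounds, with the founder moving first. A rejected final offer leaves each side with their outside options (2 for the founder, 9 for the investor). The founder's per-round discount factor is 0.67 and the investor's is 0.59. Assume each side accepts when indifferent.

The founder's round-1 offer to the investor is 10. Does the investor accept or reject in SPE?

Reject

Round 3 (the founder proposes): the investor gets 9 if talks fail, so the founder offers 9 and keeps 39.
Round 2 (the investor proposes): the founder can get 39 next round, worth 0.67 × 39 = 26.13 now, so the investor offers 26.13, keeping 21.87.
So by rejecting in round 1, the investor gets 21.87 next round, worth 0.59 × 21.87 = 12.9033 now.
Offer 10 < 12.9033, so the investor rejects.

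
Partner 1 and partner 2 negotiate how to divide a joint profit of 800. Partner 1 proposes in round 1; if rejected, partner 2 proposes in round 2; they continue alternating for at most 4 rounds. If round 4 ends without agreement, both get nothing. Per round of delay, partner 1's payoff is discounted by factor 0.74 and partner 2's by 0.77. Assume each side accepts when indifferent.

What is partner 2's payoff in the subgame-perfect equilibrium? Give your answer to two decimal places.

511.16

Round 4 (partner 2 proposes): rejection yields 0 for partner 1; partner 2 offers 0 and keeps 800.
Round 3 (partner 1 proposes): partner 2 can get 800 next round, worth 0.77 × 800 = 616 now; partner 1 offers that and keeps 184.
Round 2 (partner 2 proposes): partner 1 can get 184 next round, worth 0.74 × 184 = 136.16 now; partner 2 offers that and keeps 663.84.
Round 1 (partner 1 proposes): partner 2 can get 663.84 next round, worth 0.77 × 663.84 = 511.1568 now, so partner 1 offers 511.1568, keeping 288.8432.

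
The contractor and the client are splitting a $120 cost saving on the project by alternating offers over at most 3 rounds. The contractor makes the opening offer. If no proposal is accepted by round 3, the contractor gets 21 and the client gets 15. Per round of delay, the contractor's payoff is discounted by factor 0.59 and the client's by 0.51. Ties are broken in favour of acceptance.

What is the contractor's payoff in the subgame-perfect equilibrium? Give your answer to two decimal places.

By backward induction:
Round 3 (the contractor proposes): the client gets 15 if talks fail, so the contractor offers 15 and keeps 105.
Round 2 (the client proposes): the contractor can get 105 next round, worth 0.59 × 105 = 61.95 now. The client offers 61.95 and keeps 120 − 61.95 = 58.05.
Round 1 (the contractor proposes): the client can get 58.05 next round, worth 0.51 × 58.05 = 29.6055 now. The contractor offers 29.6055 and keeps 120 − 29.6055 = 90.3945.

90.39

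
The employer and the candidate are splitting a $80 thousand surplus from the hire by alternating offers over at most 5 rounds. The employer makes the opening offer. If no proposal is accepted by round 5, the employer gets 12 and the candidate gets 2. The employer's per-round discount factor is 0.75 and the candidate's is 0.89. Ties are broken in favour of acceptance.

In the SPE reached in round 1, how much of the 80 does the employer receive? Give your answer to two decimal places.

49.43

Work backward from the last round.
Round 5 (the employer proposes): the candidate gets 2 if talks fail, so the employer offers 2 and keeps 78.
Round 4 (the candidate proposes): the employer can get 78 next round, worth 0.75 × 78 = 58.5 now, so the candidate offers 58.5, keeping 21.5.
Round 3 (the employer proposes): the candidate can get 21.5 next round, worth 0.89 × 21.5 = 19.135 now, so the employer offers 19.135, keeping 60.865.
Round 2 (the candidate proposes): the employer can get 60.865 next round, worth 0.75 × 60.865 = 45.64875 now. The candidate offers 45.64875 and keeps 80 − 45.64875 = 34.35125.
Round 1 (the employer proposes): the candidate can get 34.35125 next round, worth 0.89 × 34.35125 = 30.5726125 now, so the employer offers 30.5726125, keeping 49.4273875.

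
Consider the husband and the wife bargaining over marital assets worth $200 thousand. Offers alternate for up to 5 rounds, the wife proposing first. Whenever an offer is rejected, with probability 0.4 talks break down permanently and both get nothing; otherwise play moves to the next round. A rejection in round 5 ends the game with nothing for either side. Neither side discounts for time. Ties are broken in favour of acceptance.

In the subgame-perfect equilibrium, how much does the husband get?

65.28

Round 5 (the wife proposes): rejection yields 0 for the husband; the wife offers 0 and keeps 200.
Round 4 (the husband proposes): rejecting gives the wife an expected 0.6 × 200 = 120; the husband offers that and keeps 80.
Round 3 (the wife proposes): rejecting gives the husband an expected 0.6 × 80 = 48, so the wife offers 48, keeping 152.
Round 2 (the husband proposes): rejecting gives the wife an expected 0.6 × 152 = 91.2, so the husband offers 91.2, keeping 108.8.
Round 1 (the wife proposes): rejecting gives the husband an expected 0.6 × 108.8 = 65.28. The wife offers 65.28 and keeps 200 − 65.28 = 134.72.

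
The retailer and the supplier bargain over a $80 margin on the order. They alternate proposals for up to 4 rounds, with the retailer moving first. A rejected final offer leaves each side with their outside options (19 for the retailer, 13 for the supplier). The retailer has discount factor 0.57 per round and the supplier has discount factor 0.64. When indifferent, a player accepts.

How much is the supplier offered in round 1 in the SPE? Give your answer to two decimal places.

36.26

Round 4 (the supplier proposes): the retailer gets 19 if talks fail, so the supplier offers 19 and keeps 61.
Round 3 (the retailer proposes): the supplier can get 61 next round, worth 0.64 × 61 = 39.04 now, so the retailer offers 39.04, keeping 40.96.
Round 2 (the supplier proposes): the retailer can get 40.96 next round, worth 0.57 × 40.96 = 23.3472 now. The supplier offers 23.3472 and keeps 80 − 23.3472 = 56.6528.
Round 1 (the retailer proposes): the supplier can get 56.6528 next round, worth 0.64 × 56.6528 = 36.257792 now; the retailer offers that and keeps 43.742208.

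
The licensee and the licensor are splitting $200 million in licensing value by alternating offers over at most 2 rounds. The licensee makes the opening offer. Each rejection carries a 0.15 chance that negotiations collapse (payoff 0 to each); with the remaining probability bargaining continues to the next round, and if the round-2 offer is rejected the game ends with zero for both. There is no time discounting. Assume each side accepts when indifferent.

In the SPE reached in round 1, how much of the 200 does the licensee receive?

By backward induction:
Round 2 (the licensor proposes): rejection yields 0 for the licensee; the licensor offers 0 and keeps 200.
Round 1 (the licensee proposes): rejecting gives the licensor an expected 0.85 × 200 = 170, so the licensee offers 170, keeping 30.

30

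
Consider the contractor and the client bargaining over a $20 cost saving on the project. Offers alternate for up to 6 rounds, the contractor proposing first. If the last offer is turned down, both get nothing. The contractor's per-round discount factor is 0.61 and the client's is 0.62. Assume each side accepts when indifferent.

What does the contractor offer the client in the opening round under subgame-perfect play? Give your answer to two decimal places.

Work backward from the last round.
Round 6 (the client proposes): rejection yields 0 for the contractor; the client offers 0 and keeps 20.
Round 5 (the contractor proposes): the client can get 20 next round, worth 0.62 × 20 = 12.4 now; the contractor offers that and keeps 7.6.
Round 4 (the client proposes): the contractor can get 7.6 next round, worth 0.61 × 7.6 = 4.636 now. The client offers 4.636 and keeps 20 − 4.636 = 15.364.
Round 3 (the contractor proposes): the client can get 15.364 next round, worth 0.62 × 15.364 = 9.52568 now. The contractor offers 9.52568 and keeps 20 − 9.52568 = 10.47432.
Round 2 (the client proposes): the contractor can get 10.47432 next round, worth 0.61 × 10.47432 = 6.3893352 now; the client offers that and keeps 13.6106648.
Round 1 (the contractor proposes): the client can get 13.6106648 next round, worth 0.62 × 13.6106648 = 8.438612176 now, so the contractor offers 8.438612176, keeping 11.561387824.

8.44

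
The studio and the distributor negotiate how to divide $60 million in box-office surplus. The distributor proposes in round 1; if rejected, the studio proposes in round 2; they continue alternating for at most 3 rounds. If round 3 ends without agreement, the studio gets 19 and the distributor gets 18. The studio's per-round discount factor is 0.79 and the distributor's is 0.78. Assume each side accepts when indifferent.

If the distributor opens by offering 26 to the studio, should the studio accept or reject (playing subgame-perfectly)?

Accept

Work out the studio's continuation value if the offer is rejected.
Round 3 (the distributor proposes): the studio gets 19 if talks fail, so the distributor offers 19 and keeps 41.
Round 2 (the studio proposes): the distributor can get 41 next round, worth 0.78 × 41 = 31.98 now, so the studio offers 31.98, keeping 28.02.
So by rejecting in round 1, the studio gets 28.02 next round, worth 0.79 × 28.02 = 22.1358 now.
Offer 26 ≥ 22.1358, so the studio accepts.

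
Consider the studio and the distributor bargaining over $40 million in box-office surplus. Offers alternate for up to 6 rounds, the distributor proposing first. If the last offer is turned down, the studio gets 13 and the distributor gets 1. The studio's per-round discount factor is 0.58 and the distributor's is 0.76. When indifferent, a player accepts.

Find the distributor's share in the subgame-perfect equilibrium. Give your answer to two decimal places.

27.58

Round 6 (the studio proposes): the distributor gets 1 if talks fail, so the studio offers 1 and keeps 39.
Round 5 (the distributor proposes): the studio can get 39 next round, worth 0.58 × 39 = 22.62 now; the distributor offers that and keeps 17.38.
Round 4 (the studio proposes): the distributor can get 17.38 next round, worth 0.76 × 17.38 = 13.2088 now; the studio offers that and keeps 26.7912.
Round 3 (the distributor proposes): the studio can get 26.7912 next round, worth 0.58 × 26.7912 = 15.538896 now, so the distributor offers 15.538896, keeping 24.461104.
Round 2 (the studio proposes): the distributor can get 24.461104 next round, worth 0.76 × 24.461104 = 18.59043904 now; the studio offers that and keeps 21.40956096.
Round 1 (the distributor proposes): the studio can get 21.40956096 next round, worth 0.58 × 21.40956096 = 12.4175453568 now. The distributor offers 12.4175453568 and keeps 40 − 12.4175453568 = 27.5824546432.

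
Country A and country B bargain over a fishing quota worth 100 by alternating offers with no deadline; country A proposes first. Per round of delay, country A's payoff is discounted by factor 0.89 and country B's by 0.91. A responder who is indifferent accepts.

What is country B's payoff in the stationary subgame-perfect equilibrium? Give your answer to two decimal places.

52.66

When country A proposes, country B accepts any offer worth at least 0.91 times what country B would get by proposing next round; and vice versa.
This gives x = 100 − 0.91y and y = 100 − 0.89x, where x and y are each side's share when it proposes.
Hence (1 − 0.91·0.89)x = 100(1 − 0.91), i.e. 0.1901·x = 9.
x ≈ 47.3435; country B's share is 100 − x ≈ 52.6565.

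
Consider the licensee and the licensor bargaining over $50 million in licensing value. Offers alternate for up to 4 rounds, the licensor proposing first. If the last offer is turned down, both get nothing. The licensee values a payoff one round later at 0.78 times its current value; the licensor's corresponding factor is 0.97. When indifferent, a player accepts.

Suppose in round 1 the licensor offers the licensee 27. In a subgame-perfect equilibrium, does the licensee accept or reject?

Reject

Work out the licensee's continuation value if the offer is rejected.
Round 4 (the licensee proposes): rejection yields 0 for the licensor; the licensee offers 0 and keeps 50.
Round 3 (the licensor proposes): the licensee can get 50 next round, worth 0.78 × 50 = 39 now. The licensor offers 39 and keeps 50 − 39 = 11.
Round 2 (the licensee proposes): the licensor can get 11 next round, worth 0.97 × 11 = 10.67 now. The licensee offers 10.67 and keeps 50 − 10.67 = 39.33.
So by rejecting in round 1, the licensee gets 39.33 next round, worth 0.78 × 39.33 = 30.6774 now.
Offer 27 < 30.6774, so the licensee rejects.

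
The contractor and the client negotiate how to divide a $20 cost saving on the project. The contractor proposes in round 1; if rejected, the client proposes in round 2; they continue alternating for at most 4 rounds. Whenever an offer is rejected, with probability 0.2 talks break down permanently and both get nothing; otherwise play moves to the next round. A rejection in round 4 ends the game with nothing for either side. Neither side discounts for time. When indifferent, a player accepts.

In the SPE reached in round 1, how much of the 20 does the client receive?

Round 4 (the client proposes): rejection yields 0 for the contractor; the client offers 0 and keeps 20.
Round 3 (the contractor proposes): rejecting gives the client an expected 0.8 × 20 = 16. The contractor offers 16 and keeps 20 − 16 = 4.
Round 2 (the client proposes): rejecting gives the contractor an expected 0.8 × 4 = 3.2, so the client offers 3.2, keeping 16.8.
Round 1 (the contractor proposes): rejecting gives the client an expected 0.8 × 16.8 = 13.44, so the contractor offers 13.44, keeping 6.56.

13.44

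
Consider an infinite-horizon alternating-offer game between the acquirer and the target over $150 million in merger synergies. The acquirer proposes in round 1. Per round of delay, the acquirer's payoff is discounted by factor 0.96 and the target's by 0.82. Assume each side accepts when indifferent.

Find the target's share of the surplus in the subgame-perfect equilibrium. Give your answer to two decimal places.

23.12

In a stationary SPE each proposer offers the other exactly their discounted continuation value.
If the acquirer keeps x when proposing and the target keeps y when proposing, then x = 150 − 0.82y and y = 150 − 0.96x.
Solving: x = 150(1 − 0.82) / (1 − 0.96·0.82) = 27 / 0.2128 ≈ 126.8797.
The target gets 150 − 126.8797 ≈ 23.1203.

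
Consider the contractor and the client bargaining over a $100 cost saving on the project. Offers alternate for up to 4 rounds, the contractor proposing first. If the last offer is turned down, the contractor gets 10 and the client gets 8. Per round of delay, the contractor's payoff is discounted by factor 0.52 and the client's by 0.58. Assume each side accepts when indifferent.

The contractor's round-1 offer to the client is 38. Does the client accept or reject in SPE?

Reject

Round 4 (the client proposes): the contractor gets 10 if talks fail, so the client offers 10 and keeps 90.
Round 3 (the contractor proposes): the client can get 90 next round, worth 0.58 × 90 = 52.2 now. The contractor offers 52.2 and keeps 100 − 52.2 = 47.8.
Round 2 (the client proposes): the contractor can get 47.8 next round, worth 0.52 × 47.8 = 24.856 now, so the client offers 24.856, keeping 75.144.
So by rejecting in round 1, the client gets 75.144 next round, worth 0.58 × 75.144 = 43.58352 now.
Offer 38 < 43.58352, so the client rejects.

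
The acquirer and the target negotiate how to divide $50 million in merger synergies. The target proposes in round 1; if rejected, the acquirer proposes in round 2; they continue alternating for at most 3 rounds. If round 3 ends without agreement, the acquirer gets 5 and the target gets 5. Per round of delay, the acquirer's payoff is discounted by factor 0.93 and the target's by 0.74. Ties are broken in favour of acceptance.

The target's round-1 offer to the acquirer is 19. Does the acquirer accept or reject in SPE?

Round 3 (the target proposes): the acquirer gets 5 if talks fail, so the target offers 5 and keeps 45.
Round 2 (the acquirer proposes): the target can get 45 next round, worth 0.74 × 45 = 33.3 now, so the acquirer offers 33.3, keeping 16.7.
So by rejecting in round 1, the acquirer gets 16.7 next round, worth 0.93 × 16.7 = 15.531 now.
Offer 19 ≥ 15.531, so the acquirer accepts.

Accept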